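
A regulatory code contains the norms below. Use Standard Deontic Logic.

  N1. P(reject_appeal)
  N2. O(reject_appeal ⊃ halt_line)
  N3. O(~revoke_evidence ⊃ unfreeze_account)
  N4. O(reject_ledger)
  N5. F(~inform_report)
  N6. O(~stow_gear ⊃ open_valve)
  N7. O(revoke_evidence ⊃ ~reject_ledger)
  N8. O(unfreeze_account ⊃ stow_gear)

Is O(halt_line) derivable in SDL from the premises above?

No

Premise 2 is O(reject_appeal ⊃ halt_line), but O(reject_appeal) is not derivable from the premises (the permission P(reject_appeal) asserts only ~O(~reject_appeal), not O(reject_appeal)), so it does not yield O(halt_line).
No other premise forces O(halt_line). An ideal world satisfying every premise can still have halt_line false, so O(halt_line) is not derivable.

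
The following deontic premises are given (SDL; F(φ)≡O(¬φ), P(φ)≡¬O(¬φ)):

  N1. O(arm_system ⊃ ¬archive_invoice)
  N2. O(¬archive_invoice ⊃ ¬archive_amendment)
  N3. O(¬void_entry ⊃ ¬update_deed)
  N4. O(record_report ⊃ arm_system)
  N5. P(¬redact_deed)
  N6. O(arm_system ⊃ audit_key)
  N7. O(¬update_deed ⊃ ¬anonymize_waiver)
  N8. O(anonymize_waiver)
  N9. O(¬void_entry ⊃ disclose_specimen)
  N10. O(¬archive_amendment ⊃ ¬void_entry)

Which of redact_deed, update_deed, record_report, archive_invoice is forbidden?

Premise 8 gives O(anonymize_waiver).
Premise 7, O(¬update_deed ⊃ ¬anonymize_waiver), contraposes to O(anonymize_waiver ⊃ update_deed); with O(anonymize_waiver) we get O(update_deed).
Premise 3 is O(¬void_entry ⊃ ¬update_deed); contrapositively O(update_deed ⊃ void_entry). Since O(update_deed) holds, K gives O(void_entry).
Premise 10, O(¬archive_amendment ⊃ ¬void_entry), contraposes to O(void_entry ⊃ archive_amendment); with O(void_entry) we get O(archive_amendment).
Premise 2, O(¬archive_invoice ⊃ ¬archive_amendment), contraposes to O(archive_amendment ⊃ archive_invoice); with O(archive_amendment) we get O(archive_invoice).
Premise 1, O(arm_system ⊃ ¬archive_invoice), contraposes to O(archive_invoice ⊃ ¬arm_system); with O(archive_invoice) we get O(¬arm_system).
Premise 4 is O(record_report ⊃ arm_system); contrapositively O(¬arm_system ⊃ ¬record_report). Since O(¬arm_system) holds, K gives O(¬record_report).
So O(¬record_report) holds, i.e. record_report is forbidden. None of the other listed options is forbidden under the premises.

record_report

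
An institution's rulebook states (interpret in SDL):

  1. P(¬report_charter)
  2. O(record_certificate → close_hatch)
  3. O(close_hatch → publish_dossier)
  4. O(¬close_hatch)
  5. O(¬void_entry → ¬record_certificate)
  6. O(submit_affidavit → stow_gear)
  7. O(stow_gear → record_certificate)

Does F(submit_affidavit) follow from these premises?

Premise 4 states O(¬close_hatch) outright.
Premise 2 is O(record_certificate → close_hatch); contrapositively O(¬close_hatch → ¬record_certificate). Since O(¬close_hatch) holds, K gives O(¬record_certificate).
Premise 7 is O(stow_gear → record_certificate); contrapositively O(¬record_certificate → ¬stow_gear). Since O(¬record_certificate) holds, K gives O(¬stow_gear).
Premise 6 is O(submit_affidavit → stow_gear); contrapositively O(¬stow_gear → ¬submit_affidavit). Since O(¬stow_gear) holds, K gives O(¬submit_affidavit).
Premises 1, 3, 5 do not contribute to this derivation.
So O(¬submit_affidavit) holds, i.e. F(submit_affidavit). The claim follows.

Yes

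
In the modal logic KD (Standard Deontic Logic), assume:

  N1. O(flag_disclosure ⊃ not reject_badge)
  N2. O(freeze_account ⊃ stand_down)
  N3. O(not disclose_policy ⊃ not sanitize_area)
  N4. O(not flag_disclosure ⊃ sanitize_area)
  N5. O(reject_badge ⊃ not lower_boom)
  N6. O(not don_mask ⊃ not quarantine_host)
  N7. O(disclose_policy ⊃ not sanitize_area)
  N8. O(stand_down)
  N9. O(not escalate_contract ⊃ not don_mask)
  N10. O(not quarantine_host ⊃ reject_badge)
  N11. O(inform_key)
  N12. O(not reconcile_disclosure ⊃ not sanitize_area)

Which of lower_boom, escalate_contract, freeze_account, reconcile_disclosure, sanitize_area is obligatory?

Premises 3 and 7 cover both cases: O(not disclose_policy ⊃ not sanitize_area) and O(disclose_policy ⊃ not sanitize_area). Since not disclose_policy ∨ disclose_policy is a tautology, O(not sanitize_area) follows.
The contrapositive of premise 4 (O(not flag_disclosure ⊃ sanitize_area)) is O(not sanitize_area ⊃ flag_disclosure), and O(not sanitize_area) is already established, so O(flag_disclosure).
Applying K to premise 1 (O(flag_disclosure ⊃ not reject_badge)) and O(flag_disclosure) yields O(not reject_badge).
Premise 10 is O(not quarantine_host ⊃ reject_badge); contrapositively O(not reject_badge ⊃ quarantine_host). Since O(not reject_badge) holds, K gives O(quarantine_host).
Premise 6 is O(not don_mask ⊃ not quarantine_host); contrapositively O(quarantine_host ⊃ don_mask). Since O(quarantine_host) holds, K gives O(don_mask).
Premise 9 is O(not escalate_contract ⊃ not don_mask); contrapositively O(don_mask ⊃ escalate_contract). Since O(don_mask) holds, K gives O(escalate_contract).
So O(escalate_contract) holds — escalate_contract is obligatory. None of the other listed options is made obligatory by any chain of premises.

escalate_contract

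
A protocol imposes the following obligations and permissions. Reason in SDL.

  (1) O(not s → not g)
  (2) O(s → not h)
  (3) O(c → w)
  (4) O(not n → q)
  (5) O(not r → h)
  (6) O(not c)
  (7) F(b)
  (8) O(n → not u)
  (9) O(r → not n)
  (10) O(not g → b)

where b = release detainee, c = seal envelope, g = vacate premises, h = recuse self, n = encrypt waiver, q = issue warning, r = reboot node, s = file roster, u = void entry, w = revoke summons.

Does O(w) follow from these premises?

Premise 3 is O(c → w), but O(c) is not derivable from the premises, so it does not yield O(w).
No other premise forces O(w). An ideal world satisfying every premise can still have w false, so O(w) is not derivable.

No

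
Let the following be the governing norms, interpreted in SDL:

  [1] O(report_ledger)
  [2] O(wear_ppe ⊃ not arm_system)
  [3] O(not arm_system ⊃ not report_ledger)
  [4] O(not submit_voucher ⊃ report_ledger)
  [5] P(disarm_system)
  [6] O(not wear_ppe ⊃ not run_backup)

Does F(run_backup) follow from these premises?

Premise 1 states O(report_ledger) outright.
The contrapositive of premise 3 (O(not arm_system ⊃ not report_ledger)) is O(report_ledger ⊃ arm_system), and O(report_ledger) is already established, so O(arm_system).
Premise 2, O(wear_ppe ⊃ not arm_system), contraposes to O(arm_system ⊃ not wear_ppe); with O(arm_system) we get O(not wear_ppe).
Applying K to premise 6 (O(not wear_ppe ⊃ not run_backup)) and O(not wear_ppe) yields O(not run_backup).
Premises 4, 5 do not contribute to this derivation.
So O(not run_backup) holds, i.e. F(run_backup). The claim follows.

Yes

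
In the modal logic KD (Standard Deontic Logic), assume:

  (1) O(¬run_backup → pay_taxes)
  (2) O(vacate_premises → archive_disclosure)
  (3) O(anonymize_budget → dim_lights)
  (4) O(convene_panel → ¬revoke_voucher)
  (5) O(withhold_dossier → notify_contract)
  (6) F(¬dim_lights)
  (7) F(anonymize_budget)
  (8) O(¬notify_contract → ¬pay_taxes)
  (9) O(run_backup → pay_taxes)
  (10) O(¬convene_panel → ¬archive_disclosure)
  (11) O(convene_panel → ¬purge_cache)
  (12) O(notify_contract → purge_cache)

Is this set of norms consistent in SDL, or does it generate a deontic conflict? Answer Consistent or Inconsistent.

Consistent

Premise 3 is O(anonymize_budget → dim_lights); even if O(dim_lights) held, inferring O(anonymize_budget) would be affirming the consequent — invalid.
So O(anonymize_budget) is not derivable, and the apparent clash with O(¬anonymize_budget) does not arise.
A world satisfying every obligation exists (e.g. anonymize_budget=false, archive_disclosure=false, convene_panel=false, dim_lights=true, notify_contract=true, pay_taxes=true, purge_cache=true, revoke_voucher=false, run_backup=false, vacate_premises=false, withhold_dossier=false); no atom is both obligatory and forbidden, so the set is consistent.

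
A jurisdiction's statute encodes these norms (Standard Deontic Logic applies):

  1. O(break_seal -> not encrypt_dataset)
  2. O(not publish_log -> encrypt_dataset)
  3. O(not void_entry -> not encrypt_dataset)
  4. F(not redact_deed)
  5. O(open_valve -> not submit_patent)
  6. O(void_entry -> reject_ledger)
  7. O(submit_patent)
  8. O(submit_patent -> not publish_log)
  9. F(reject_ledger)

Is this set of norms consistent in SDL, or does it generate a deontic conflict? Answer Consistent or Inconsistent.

Inconsistent

F(reject_ledger) at premise 9 means O(not reject_ledger).
The contrapositive of premise 6 (O(void_entry -> reject_ledger)) is O(not reject_ledger -> not void_entry), and O(not reject_ledger) is already established, so O(not void_entry).
Premise 3 is O(not void_entry -> not encrypt_dataset); since O(not void_entry), deontic closure gives O(not encrypt_dataset).
Premise 2, O(not publish_log -> encrypt_dataset), contraposes to O(not encrypt_dataset -> publish_log); with O(not encrypt_dataset) we get O(publish_log).
Premise 8 is O(submit_patent -> not publish_log); contrapositively O(publish_log -> not submit_patent). Since O(publish_log) holds, K gives O(not submit_patent).
But premise 7 directly asserts O(submit_patent).
We now have both O(not submit_patent) and O(submit_patent) — submit_patent is simultaneously obligatory and forbidden, violating the D-axiom.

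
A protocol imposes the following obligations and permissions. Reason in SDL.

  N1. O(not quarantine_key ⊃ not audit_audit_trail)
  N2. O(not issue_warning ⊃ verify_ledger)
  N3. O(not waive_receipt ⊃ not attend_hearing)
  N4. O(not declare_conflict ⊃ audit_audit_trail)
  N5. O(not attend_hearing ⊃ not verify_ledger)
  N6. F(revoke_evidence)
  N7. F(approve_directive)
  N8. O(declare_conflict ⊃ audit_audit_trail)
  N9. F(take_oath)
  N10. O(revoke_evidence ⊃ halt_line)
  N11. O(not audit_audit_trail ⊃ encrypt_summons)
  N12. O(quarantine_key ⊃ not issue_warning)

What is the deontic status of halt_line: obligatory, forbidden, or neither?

Premise 10 is O(revoke_evidence ⊃ halt_line), but O(revoke_evidence) is not derivable from the premises, so it does not yield O(halt_line).
No premise or chain of K-axiom applications forces O(halt_line), and none forces O(not halt_line). So halt_line is neither obligatory nor forbidden under these norms.

Neither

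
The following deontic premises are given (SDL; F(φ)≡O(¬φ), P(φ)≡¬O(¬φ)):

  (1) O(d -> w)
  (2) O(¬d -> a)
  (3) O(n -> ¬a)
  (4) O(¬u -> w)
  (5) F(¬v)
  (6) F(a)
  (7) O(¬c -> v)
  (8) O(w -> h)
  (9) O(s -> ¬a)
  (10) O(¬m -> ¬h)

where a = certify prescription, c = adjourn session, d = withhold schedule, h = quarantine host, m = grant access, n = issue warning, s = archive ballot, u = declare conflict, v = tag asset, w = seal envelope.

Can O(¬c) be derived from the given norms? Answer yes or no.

Premise 7 is O(¬c -> v); even if O(v) held, inferring O(¬c) would be affirming the consequent — invalid.
No other premise forces O(¬c). An ideal world satisfying every premise can still have ¬c false, so O(¬c) is not derivable.

No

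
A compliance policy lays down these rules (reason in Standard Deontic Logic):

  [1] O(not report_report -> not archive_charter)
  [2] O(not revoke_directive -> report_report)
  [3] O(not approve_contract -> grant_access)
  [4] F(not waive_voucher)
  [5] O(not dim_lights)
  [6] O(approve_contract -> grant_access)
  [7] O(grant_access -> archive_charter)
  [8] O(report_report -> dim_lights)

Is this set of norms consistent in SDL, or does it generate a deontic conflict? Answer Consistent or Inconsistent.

Premises 3 and 6 cover both cases: O(not approve_contract -> grant_access) and O(approve_contract -> grant_access). Since not approve_contract ∨ approve_contract is a tautology, O(grant_access) follows.
Applying K to premise 7 (O(grant_access -> archive_charter)) and O(grant_access) yields O(archive_charter).
Premise 1 is O(not report_report -> not archive_charter); contrapositively O(archive_charter -> report_report). Since O(archive_charter) holds, K gives O(report_report).
Applying K to premise 8 (O(report_report -> dim_lights)) and O(report_report) yields O(dim_lights).
But premise 5 directly asserts O(not dim_lights).
We now have both O(dim_lights) and O(not dim_lights) — dim_lights is simultaneously obligatory and forbidden, violating the D-axiom.

Inconsistent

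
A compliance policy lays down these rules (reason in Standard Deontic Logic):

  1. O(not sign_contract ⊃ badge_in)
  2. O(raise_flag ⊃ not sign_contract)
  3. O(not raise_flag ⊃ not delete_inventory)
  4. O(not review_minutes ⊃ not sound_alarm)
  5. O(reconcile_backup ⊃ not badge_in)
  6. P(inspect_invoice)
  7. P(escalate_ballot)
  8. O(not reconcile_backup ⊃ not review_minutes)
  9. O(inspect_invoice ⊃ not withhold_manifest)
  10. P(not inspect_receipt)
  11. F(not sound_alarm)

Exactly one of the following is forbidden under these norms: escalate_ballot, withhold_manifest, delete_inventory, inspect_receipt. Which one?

Premise 11 is F(not sound_alarm), i.e. O(sound_alarm).
Premise 4, O(not review_minutes ⊃ not sound_alarm), contraposes to O(sound_alarm ⊃ review_minutes); with O(sound_alarm) we get O(review_minutes).
Premise 8, O(not reconcile_backup ⊃ not review_minutes), contraposes to O(review_minutes ⊃ reconcile_backup); with O(review_minutes) we get O(reconcile_backup).
With premise 5, O(reconcile_backup ⊃ not badge_in), the K-axiom yields O(not badge_in).
Premise 1, O(not sign_contract ⊃ badge_in), contraposes to O(not badge_in ⊃ sign_contract); with O(not badge_in) we get O(sign_contract).
Premise 2, O(raise_flag ⊃ not sign_contract), contraposes to O(sign_contract ⊃ not raise_flag); with O(sign_contract) we get O(not raise_flag).
Premise 3 is O(not raise_flag ⊃ not delete_inventory); since O(not raise_flag), deontic closure gives O(not delete_inventory).
So O(not delete_inventory) holds, i.e. delete_inventory is forbidden. None of the other listed options is forbidden under the premises.

delete_inventory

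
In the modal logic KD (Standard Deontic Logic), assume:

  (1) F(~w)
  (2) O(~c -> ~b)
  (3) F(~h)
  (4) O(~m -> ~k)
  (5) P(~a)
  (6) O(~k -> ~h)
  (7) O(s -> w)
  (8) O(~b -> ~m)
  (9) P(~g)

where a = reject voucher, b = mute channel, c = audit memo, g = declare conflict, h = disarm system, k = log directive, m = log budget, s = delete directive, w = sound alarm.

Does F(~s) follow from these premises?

Premise 7 is O(s -> w); even if O(w) held, inferring O(s) would be affirming the consequent — invalid.
No other premise forces O(s). An ideal world satisfying every premise can still have ~s true, so F(~s) is not derivable.

No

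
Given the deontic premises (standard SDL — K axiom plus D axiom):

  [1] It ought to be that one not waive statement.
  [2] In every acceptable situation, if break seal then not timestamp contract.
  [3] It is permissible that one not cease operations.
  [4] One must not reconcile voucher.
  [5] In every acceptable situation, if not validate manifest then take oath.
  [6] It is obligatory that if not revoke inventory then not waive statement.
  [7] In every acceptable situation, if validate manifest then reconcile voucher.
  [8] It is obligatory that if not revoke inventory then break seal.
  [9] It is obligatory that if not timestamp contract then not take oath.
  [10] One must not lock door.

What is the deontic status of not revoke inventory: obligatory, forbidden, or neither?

Forbidden

Premise 4, F(reconcile_voucher), is equivalent to O(¬reconcile_voucher).
Premise 7, O(validate_manifest → reconcile_voucher), contraposes to O(¬reconcile_voucher → ¬validate_manifest); with O(¬reconcile_voucher) we get O(¬validate_manifest).
Premise 5 is O(¬validate_manifest → take_oath); since O(¬validate_manifest), deontic closure gives O(take_oath).
Premise 9, O(¬timestamp_contract → ¬take_oath), contraposes to O(take_oath → timestamp_contract); with O(take_oath) we get O(timestamp_contract).
Premise 2 is O(break_seal → ¬timestamp_contract); contrapositively O(timestamp_contract → ¬break_seal). Since O(timestamp_contract) holds, K gives O(¬break_seal).
Premise 8, O(¬revoke_inventory → break_seal), contraposes to O(¬break_seal → revoke_inventory); with O(¬break_seal) we get O(revoke_inventory).
Premises 1, 3, 6, 10 do not contribute to this derivation.
Thus O(revoke_inventory), which is F(¬revoke_inventory): ¬revoke_inventory is forbidden.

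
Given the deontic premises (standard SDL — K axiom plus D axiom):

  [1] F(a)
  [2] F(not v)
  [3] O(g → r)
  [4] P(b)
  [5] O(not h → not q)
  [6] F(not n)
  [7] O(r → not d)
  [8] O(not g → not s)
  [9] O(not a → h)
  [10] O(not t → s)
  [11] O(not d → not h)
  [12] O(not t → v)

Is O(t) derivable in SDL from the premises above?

Premise 1, F(a), is equivalent to O(not a).
With premise 9, O(not a → h), the K-axiom yields O(h).
Premise 11 is O(not d → not h); contrapositively O(h → d). Since O(h) holds, K gives O(d).
Premise 7, O(r → not d), contraposes to O(d → not r); with O(d) we get O(not r).
Premise 3, O(g → r), contraposes to O(not r → not g); with O(not r) we get O(not g).
Applying K to premise 8 (O(not g → not s)) and O(not g) yields O(not s).
Premise 10 is O(not t → s); contrapositively O(not s → t). Since O(not s) holds, K gives O(t).
Premises 2, 4, 5, 6, 12 do not contribute to this derivation.
So O(t) follows.

Yes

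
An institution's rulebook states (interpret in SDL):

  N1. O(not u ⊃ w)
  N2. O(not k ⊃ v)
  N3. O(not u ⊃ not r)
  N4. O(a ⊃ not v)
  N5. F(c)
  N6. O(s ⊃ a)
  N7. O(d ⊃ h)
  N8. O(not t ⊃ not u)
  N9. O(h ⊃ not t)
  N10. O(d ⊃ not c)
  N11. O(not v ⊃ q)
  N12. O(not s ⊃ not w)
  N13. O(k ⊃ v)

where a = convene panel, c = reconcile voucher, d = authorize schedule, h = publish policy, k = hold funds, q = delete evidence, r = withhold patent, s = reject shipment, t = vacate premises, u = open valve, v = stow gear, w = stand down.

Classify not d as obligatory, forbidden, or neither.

By case analysis on k: premise 13 gives O(k ⊃ v) and premise 2 gives O(not k ⊃ v), so O(v) either way.
Premise 4, O(a ⊃ not v), contraposes to O(v ⊃ not a); with O(v) we get O(not a).
The contrapositive of premise 6 (O(s ⊃ a)) is O(not a ⊃ not s), and O(not a) is already established, so O(not s).
From O(not s) and premise 12, O(not s ⊃ not w), we obtain O(not w).
The contrapositive of premise 1 (O(not u ⊃ w)) is O(not w ⊃ u), and O(not w) is already established, so O(u).
Premise 8 is O(not t ⊃ not u); contrapositively O(u ⊃ t). Since O(u) holds, K gives O(t).
Premise 9, O(h ⊃ not t), contraposes to O(t ⊃ not h); with O(t) we get O(not h).
Premise 7, O(d ⊃ h), contraposes to O(not h ⊃ not d); with O(not h) we get O(not d).
Premises 3, 5, 10, 11 do not contribute to this derivation.
Hence not d is obligatory.

Obligatory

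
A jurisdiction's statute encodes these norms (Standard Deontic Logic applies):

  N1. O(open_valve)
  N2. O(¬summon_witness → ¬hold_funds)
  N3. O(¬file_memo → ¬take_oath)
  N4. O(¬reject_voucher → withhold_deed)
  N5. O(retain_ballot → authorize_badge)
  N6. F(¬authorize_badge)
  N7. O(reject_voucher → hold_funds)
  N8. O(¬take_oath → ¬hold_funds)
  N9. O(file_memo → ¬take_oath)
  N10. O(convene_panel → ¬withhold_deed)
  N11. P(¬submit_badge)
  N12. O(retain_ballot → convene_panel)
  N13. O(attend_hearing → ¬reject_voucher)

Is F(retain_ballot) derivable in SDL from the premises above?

Yes

Premises 9 and 3 are O(file_memo → ¬take_oath) and O(¬file_memo → ¬take_oath); every ideal world satisfies file_memo or ¬file_memo, so in either case ¬take_oath holds — hence O(¬take_oath).
With premise 8, O(¬take_oath → ¬hold_funds), the K-axiom yields O(¬hold_funds).
Premise 7 is O(reject_voucher → hold_funds); contrapositively O(¬hold_funds → ¬reject_voucher). Since O(¬hold_funds) holds, K gives O(¬reject_voucher).
From O(¬reject_voucher) and premise 4, O(¬reject_voucher → withhold_deed), we obtain O(withhold_deed).
Premise 10, O(convene_panel → ¬withhold_deed), contraposes to O(withhold_deed → ¬convene_panel); with O(withhold_deed) we get O(¬convene_panel).
The contrapositive of premise 12 (O(retain_ballot → convene_panel)) is O(¬convene_panel → ¬retain_ballot), and O(¬convene_panel) is already established, so O(¬retain_ballot).
Premises 1, 2, 5, 6, 11, 13 do not contribute to this derivation.
So O(¬retain_ballot) holds, i.e. F(retain_ballot). The claim follows.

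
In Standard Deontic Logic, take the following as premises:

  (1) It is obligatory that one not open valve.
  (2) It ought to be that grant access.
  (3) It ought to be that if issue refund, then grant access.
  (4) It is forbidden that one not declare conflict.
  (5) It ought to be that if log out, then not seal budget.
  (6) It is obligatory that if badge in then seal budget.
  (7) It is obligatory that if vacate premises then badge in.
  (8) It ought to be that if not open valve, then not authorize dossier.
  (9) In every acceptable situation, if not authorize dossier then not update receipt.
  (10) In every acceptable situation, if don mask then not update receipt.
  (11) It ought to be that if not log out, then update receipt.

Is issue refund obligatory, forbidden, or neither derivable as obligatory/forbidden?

Premise 3 is O(issue_refund → grant_access); even if O(grant_access) held, inferring O(issue_refund) would be affirming the consequent — invalid.
No premise or chain of K-axiom applications forces O(issue_refund), and none forces O(¬issue_refund). So issue_refund is neither obligatory nor forbidden under these norms.

Neither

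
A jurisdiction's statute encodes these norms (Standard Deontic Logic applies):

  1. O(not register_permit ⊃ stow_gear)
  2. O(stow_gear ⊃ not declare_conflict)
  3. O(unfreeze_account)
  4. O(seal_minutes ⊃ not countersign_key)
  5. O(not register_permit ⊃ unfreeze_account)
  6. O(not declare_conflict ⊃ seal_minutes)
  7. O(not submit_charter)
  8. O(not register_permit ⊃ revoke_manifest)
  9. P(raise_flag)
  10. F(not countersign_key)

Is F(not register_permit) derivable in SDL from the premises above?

Premise 10, F(not countersign_key), is equivalent to O(countersign_key).
Premise 4, O(seal_minutes ⊃ not countersign_key), contraposes to O(countersign_key ⊃ not seal_minutes); with O(countersign_key) we get O(not seal_minutes).
Premise 6 is O(not declare_conflict ⊃ seal_minutes); contrapositively O(not seal_minutes ⊃ declare_conflict). Since O(not seal_minutes) holds, K gives O(declare_conflict).
Premise 2, O(stow_gear ⊃ not declare_conflict), contraposes to O(declare_conflict ⊃ not stow_gear); with O(declare_conflict) we get O(not stow_gear).
The contrapositive of premise 1 (O(not register_permit ⊃ stow_gear)) is O(not stow_gear ⊃ register_permit), and O(not stow_gear) is already established, so O(register_permit).
Premises 3, 5, 7, 8, 9 do not contribute to this derivation.
So O(register_permit) holds, i.e. F(not register_permit). The claim follows.

Yes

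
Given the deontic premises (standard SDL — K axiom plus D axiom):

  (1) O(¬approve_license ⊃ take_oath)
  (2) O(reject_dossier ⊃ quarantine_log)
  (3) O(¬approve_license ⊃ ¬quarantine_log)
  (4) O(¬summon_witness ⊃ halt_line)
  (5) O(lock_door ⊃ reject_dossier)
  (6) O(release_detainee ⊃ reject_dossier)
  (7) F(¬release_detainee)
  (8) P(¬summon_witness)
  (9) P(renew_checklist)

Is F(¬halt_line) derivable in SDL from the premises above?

No

Premise 4 is O(¬summon_witness ⊃ halt_line), but O(¬summon_witness) is not derivable from the premises (the permission P(¬summon_witness) asserts only ¬O(summon_witness), not O(¬summon_witness)), so it does not yield O(halt_line).
No other premise forces O(halt_line). An ideal world satisfying every premise can still have ¬halt_line true, so F(¬halt_line) is not derivable.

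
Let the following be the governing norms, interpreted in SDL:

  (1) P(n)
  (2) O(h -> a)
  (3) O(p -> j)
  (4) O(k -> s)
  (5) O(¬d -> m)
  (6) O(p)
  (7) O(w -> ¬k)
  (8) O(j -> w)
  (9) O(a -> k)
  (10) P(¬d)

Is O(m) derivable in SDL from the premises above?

No

Premise 5 is O(¬d -> m), but O(¬d) is not derivable from the premises (the permission P(¬d) asserts only ¬O(d), not O(¬d)), so it does not yield O(m).
No other premise forces O(m). An ideal world satisfying every premise can still have m false, so O(m) is not derivable.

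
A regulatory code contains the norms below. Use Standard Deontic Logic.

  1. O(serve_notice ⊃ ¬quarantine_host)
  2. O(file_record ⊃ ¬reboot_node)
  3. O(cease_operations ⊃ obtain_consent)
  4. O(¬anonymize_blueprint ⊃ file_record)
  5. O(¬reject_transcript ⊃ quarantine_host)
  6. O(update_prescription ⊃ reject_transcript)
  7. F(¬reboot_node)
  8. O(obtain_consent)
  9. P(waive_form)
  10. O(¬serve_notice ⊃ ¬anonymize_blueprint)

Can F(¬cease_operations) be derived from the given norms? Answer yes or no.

No

Premise 3 is O(cease_operations ⊃ obtain_consent); even if O(obtain_consent) held, inferring O(cease_operations) would be affirming the consequent — invalid.
No other premise forces O(cease_operations). An ideal world satisfying every premise can still have ¬cease_operations true, so F(¬cease_operations) is not derivable.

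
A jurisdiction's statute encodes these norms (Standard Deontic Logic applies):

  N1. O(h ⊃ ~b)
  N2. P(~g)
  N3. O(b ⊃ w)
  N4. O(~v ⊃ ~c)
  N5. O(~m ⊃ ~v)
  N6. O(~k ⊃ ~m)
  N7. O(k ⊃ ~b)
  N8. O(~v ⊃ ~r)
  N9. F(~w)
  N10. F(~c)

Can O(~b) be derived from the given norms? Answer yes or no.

Premise 10 is F(~c), i.e. O(c).
Premise 4 is O(~v ⊃ ~c); contrapositively O(c ⊃ v). Since O(c) holds, K gives O(v).
The contrapositive of premise 5 (O(~m ⊃ ~v)) is O(v ⊃ m), and O(v) is already established, so O(m).
Premise 6 is O(~k ⊃ ~m); contrapositively O(m ⊃ k). Since O(m) holds, K gives O(k).
With premise 7, O(k ⊃ ~b), the K-axiom yields O(~b).
Premises 1, 2, 3, 8, 9 do not contribute to this derivation.
So O(~b) follows.

Yes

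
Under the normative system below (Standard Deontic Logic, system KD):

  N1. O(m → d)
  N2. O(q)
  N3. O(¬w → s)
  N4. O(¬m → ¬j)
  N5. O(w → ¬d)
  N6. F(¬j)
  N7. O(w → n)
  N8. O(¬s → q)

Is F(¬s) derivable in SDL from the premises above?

Yes

F(¬j) at premise 6 means O(j).
Premise 4 is O(¬m → ¬j); contrapositively O(j → m). Since O(j) holds, K gives O(m).
From O(m) and premise 1, O(m → d), we obtain O(d).
The contrapositive of premise 5 (O(w → ¬d)) is O(d → ¬w), and O(d) is already established, so O(¬w).
From O(¬w) and premise 3, O(¬w → s), we obtain O(s).
Premises 2, 7, 8 do not contribute to this derivation.
So O(s) holds, i.e. F(¬s). The claim follows.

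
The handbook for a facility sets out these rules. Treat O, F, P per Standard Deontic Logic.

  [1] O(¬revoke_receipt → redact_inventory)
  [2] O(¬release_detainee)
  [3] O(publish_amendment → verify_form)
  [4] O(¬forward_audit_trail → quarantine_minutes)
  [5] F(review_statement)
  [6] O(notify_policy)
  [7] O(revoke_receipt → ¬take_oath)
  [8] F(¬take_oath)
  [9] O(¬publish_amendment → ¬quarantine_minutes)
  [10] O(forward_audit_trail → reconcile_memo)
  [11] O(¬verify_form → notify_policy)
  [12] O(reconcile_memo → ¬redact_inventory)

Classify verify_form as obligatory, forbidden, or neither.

Obligatory

Premise 8 is F(¬take_oath), i.e. O(take_oath).
Premise 7, O(revoke_receipt → ¬take_oath), contraposes to O(take_oath → ¬revoke_receipt); with O(take_oath) we get O(¬revoke_receipt).
Premise 1 is O(¬revoke_receipt → redact_inventory); since O(¬revoke_receipt), deontic closure gives O(redact_inventory).
The contrapositive of premise 12 (O(reconcile_memo → ¬redact_inventory)) is O(redact_inventory → ¬reconcile_memo), and O(redact_inventory) is already established, so O(¬reconcile_memo).
The contrapositive of premise 10 (O(forward_audit_trail → reconcile_memo)) is O(¬reconcile_memo → ¬forward_audit_trail), and O(¬reconcile_memo) is already established, so O(¬forward_audit_trail).
From O(¬forward_audit_trail) and premise 4, O(¬forward_audit_trail → quarantine_minutes), we obtain O(quarantine_minutes).
Premise 9 is O(¬publish_amendment → ¬quarantine_minutes); contrapositively O(quarantine_minutes → publish_amendment). Since O(quarantine_minutes) holds, K gives O(publish_amendment).
Applying K to premise 3 (O(publish_amendment → verify_form)) and O(publish_amendment) yields O(verify_form).
Premises 2, 5, 6, 11 do not contribute to this derivation.
Hence verify_form is obligatory.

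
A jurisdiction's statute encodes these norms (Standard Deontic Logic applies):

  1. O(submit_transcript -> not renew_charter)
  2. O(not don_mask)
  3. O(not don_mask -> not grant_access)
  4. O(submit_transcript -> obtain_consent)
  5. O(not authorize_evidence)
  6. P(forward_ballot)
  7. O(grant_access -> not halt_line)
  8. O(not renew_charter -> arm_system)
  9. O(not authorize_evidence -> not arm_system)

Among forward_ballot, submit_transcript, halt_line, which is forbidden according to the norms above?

From premise 5 we have O(not authorize_evidence).
With premise 9, O(not authorize_evidence -> not arm_system), the K-axiom yields O(not arm_system).
The contrapositive of premise 8 (O(not renew_charter -> arm_system)) is O(not arm_system -> renew_charter), and O(not arm_system) is already established, so O(renew_charter).
Premise 1 is O(submit_transcript -> not renew_charter); contrapositively O(renew_charter -> not submit_transcript). Since O(renew_charter) holds, K gives O(not submit_transcript).
So O(not submit_transcript) holds, i.e. submit_transcript is forbidden. None of the other listed options is forbidden under the premises.

submit_transcript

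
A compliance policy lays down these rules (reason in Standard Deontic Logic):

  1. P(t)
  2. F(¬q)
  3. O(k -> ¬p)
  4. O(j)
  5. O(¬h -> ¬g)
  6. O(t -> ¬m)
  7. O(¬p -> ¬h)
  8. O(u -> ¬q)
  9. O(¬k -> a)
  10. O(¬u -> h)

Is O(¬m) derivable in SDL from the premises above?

Premise 6 is O(t -> ¬m), but O(t) is not derivable from the premises (the permission P(t) asserts only ¬O(¬t), not O(t)), so it does not yield O(¬m).
No other premise forces O(¬m). An ideal world satisfying every premise can still have ¬m false, so O(¬m) is not derivable.

No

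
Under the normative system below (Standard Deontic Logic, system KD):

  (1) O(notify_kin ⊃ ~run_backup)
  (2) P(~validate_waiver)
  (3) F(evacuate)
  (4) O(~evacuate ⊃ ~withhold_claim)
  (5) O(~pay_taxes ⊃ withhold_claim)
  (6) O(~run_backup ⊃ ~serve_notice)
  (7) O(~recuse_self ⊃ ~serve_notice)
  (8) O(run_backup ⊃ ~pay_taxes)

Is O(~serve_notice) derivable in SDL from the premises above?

Yes

F(evacuate) at premise 3 means O(~evacuate).
Applying K to premise 4 (O(~evacuate ⊃ ~withhold_claim)) and O(~evacuate) yields O(~withhold_claim).
The contrapositive of premise 5 (O(~pay_taxes ⊃ withhold_claim)) is O(~withhold_claim ⊃ pay_taxes), and O(~withhold_claim) is already established, so O(pay_taxes).
Premise 8 is O(run_backup ⊃ ~pay_taxes); contrapositively O(pay_taxes ⊃ ~run_backup). Since O(pay_taxes) holds, K gives O(~run_backup).
Applying K to premise 6 (O(~run_backup ⊃ ~serve_notice)) and O(~run_backup) yields O(~serve_notice).
Premises 1, 2, 7 do not contribute to this derivation.
So O(~serve_notice) follows.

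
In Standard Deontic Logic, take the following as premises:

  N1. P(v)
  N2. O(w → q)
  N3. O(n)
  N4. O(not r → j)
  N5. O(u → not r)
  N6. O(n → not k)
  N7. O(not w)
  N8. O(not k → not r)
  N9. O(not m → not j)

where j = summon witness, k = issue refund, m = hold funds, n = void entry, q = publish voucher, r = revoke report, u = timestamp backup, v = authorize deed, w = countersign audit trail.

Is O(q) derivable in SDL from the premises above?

No

Premise 2 is O(w → q), but O(w) is not derivable from the premises, so it does not yield O(q).
No other premise forces O(q). An ideal world satisfying every premise can still have q false, so O(q) is not derivable.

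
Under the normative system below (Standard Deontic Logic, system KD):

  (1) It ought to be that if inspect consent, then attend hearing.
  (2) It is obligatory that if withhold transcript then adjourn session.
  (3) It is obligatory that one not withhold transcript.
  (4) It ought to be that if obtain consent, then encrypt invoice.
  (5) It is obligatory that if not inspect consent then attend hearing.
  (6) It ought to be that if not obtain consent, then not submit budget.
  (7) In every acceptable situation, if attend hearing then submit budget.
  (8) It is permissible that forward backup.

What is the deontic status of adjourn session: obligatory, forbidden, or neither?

Premise 2 is O(withhold_transcript → adjourn_session), but O(withhold_transcript) is not derivable from the premises, so it does not yield O(adjourn_session).
No premise or chain of K-axiom applications forces O(adjourn_session), and none forces O(¬adjourn_session). So adjourn_session is neither obligatory nor forbidden under these norms.

Neither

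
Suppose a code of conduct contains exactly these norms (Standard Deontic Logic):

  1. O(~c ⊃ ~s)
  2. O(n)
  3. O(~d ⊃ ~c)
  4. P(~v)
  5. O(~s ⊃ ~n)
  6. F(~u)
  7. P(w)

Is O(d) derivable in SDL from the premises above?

Yes

From premise 2 we have O(n).
Premise 5, O(~s ⊃ ~n), contraposes to O(n ⊃ s); with O(n) we get O(s).
The contrapositive of premise 1 (O(~c ⊃ ~s)) is O(s ⊃ c), and O(s) is already established, so O(c).
Premise 3, O(~d ⊃ ~c), contraposes to O(c ⊃ d); with O(c) we get O(d).
Premises 4, 6, 7 do not contribute to this derivation.
So O(d) follows.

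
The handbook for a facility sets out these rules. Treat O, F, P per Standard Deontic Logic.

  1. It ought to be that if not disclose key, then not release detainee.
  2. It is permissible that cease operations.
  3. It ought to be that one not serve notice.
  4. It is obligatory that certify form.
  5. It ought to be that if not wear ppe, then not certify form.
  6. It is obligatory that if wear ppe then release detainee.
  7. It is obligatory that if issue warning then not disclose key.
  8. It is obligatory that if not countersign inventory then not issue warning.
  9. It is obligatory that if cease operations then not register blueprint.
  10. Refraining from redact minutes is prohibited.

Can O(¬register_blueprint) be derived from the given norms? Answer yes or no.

Premise 9 is O(cease_operations → ¬register_blueprint), but O(cease_operations) is not derivable from the premises (the permission P(cease_operations) asserts only ¬O(¬cease_operations), not O(cease_operations)), so it does not yield O(¬register_blueprint).
No other premise forces O(¬register_blueprint). An ideal world satisfying every premise can still have ¬register_blueprint false, so O(¬register_blueprint) is not derivable.

No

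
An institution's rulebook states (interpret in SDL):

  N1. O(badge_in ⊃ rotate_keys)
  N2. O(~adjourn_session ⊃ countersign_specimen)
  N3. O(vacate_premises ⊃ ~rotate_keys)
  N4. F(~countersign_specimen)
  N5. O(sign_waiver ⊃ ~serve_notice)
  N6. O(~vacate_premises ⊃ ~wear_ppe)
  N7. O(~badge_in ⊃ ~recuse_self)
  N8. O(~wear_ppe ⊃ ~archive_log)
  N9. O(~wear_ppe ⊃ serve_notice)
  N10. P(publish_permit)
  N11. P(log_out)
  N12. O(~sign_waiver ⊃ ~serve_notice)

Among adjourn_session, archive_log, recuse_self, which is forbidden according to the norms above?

Premises 5 and 12 cover both cases: O(sign_waiver ⊃ ~serve_notice) and O(~sign_waiver ⊃ ~serve_notice). Since sign_waiver ∨ ~sign_waiver is a tautology, O(~serve_notice) follows.
Premise 9, O(~wear_ppe ⊃ serve_notice), contraposes to O(~serve_notice ⊃ wear_ppe); with O(~serve_notice) we get O(wear_ppe).
Premise 6, O(~vacate_premises ⊃ ~wear_ppe), contraposes to O(wear_ppe ⊃ vacate_premises); with O(wear_ppe) we get O(vacate_premises).
With premise 3, O(vacate_premises ⊃ ~rotate_keys), the K-axiom yields O(~rotate_keys).
The contrapositive of premise 1 (O(badge_in ⊃ rotate_keys)) is O(~rotate_keys ⊃ ~badge_in), and O(~rotate_keys) is already established, so O(~badge_in).
From O(~badge_in) and premise 7, O(~badge_in ⊃ ~recuse_self), we obtain O(~recuse_self).
So O(~recuse_self) holds, i.e. recuse_self is forbidden. None of the other listed options is forbidden under the premises.

recuse_self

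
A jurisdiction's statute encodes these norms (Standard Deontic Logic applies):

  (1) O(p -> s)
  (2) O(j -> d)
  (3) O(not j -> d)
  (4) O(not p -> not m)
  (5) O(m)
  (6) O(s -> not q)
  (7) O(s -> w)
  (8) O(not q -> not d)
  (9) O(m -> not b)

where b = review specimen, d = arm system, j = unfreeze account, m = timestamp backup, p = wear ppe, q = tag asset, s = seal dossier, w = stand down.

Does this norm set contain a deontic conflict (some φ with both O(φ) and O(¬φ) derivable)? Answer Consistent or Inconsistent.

Inconsistent

Premises 3 and 2 cover both cases: O(not j -> d) and O(j -> d). Since not j ∨ j is a tautology, O(d) follows.
The contrapositive of premise 8 (O(not q -> not d)) is O(d -> q), and O(d) is already established, so O(q).
Premise 6, O(s -> not q), contraposes to O(q -> not s); with O(q) we get O(not s).
Premise 1 is O(p -> s); contrapositively O(not s -> not p). Since O(not s) holds, K gives O(not p).
Applying K to premise 4 (O(not p -> not m)) and O(not p) yields O(not m).
Yet premise 5 states O(m).
We now have both O(not m) and O(m) — m is simultaneously obligatory and forbidden, violating the D-axiom.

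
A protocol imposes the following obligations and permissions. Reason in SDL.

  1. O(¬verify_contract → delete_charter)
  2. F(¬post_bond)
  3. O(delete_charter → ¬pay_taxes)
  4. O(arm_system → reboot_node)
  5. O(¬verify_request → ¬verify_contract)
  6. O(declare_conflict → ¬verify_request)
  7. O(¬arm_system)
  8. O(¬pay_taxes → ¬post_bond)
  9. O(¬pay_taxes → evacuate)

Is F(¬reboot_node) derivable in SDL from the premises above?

No

Premise 4 is O(arm_system → reboot_node), but O(arm_system) is not derivable from the premises, so it does not yield O(reboot_node).
No other premise forces O(reboot_node). An ideal world satisfying every premise can still have ¬reboot_node true, so F(¬reboot_node) is not derivable.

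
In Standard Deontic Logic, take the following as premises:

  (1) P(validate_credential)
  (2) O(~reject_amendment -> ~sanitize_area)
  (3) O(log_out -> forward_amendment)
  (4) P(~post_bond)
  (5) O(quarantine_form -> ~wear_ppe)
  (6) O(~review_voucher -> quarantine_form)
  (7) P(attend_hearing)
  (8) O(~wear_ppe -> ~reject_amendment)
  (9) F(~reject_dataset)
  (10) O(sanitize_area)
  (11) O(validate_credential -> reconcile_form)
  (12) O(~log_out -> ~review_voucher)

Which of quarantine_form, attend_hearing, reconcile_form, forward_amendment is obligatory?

forward_amendment

Premise 10 states O(sanitize_area) outright.
Premise 2, O(~reject_amendment -> ~sanitize_area), contraposes to O(sanitize_area -> reject_amendment); with O(sanitize_area) we get O(reject_amendment).
Premise 8 is O(~wear_ppe -> ~reject_amendment); contrapositively O(reject_amendment -> wear_ppe). Since O(reject_amendment) holds, K gives O(wear_ppe).
The contrapositive of premise 5 (O(quarantine_form -> ~wear_ppe)) is O(wear_ppe -> ~quarantine_form), and O(wear_ppe) is already established, so O(~quarantine_form).
The contrapositive of premise 6 (O(~review_voucher -> quarantine_form)) is O(~quarantine_form -> review_voucher), and O(~quarantine_form) is already established, so O(review_voucher).
Premise 12, O(~log_out -> ~review_voucher), contraposes to O(review_voucher -> log_out); with O(review_voucher) we get O(log_out).
With premise 3, O(log_out -> forward_amendment), the K-axiom yields O(forward_amendment).
So O(forward_amendment) holds — forward_amendment is obligatory. None of the other listed options is made obligatory by any chain of premises.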